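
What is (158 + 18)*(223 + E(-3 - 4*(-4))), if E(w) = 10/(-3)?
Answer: 115984/3 ≈ 38661.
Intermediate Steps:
E(w) = -10/3 (E(w) = 10*(-1/3) = -10/3)
(158 + 18)*(223 + E(-3 - 4*(-4))) = (158 + 18)*(223 - 10/3) = 176*(659/3) = 115984/3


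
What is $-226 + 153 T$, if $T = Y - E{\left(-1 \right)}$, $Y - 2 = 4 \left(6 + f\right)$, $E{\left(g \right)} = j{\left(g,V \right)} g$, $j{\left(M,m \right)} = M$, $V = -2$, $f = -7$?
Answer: $-685$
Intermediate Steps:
$E{\left(g \right)} = g^{2}$ ($E{\left(g \right)} = g g = g^{2}$)
$Y = -2$ ($Y = 2 + 4 \left(6 - 7\right) = 2 + 4 \left(-1\right) = 2 - 4 = -2$)
$T = -3$ ($T = -2 - \left(-1\right)^{2} = -2 - 1 = -3$)
$-226 + 153 T = -226 + 153 \left(-3\right) = -226 - 459 = -685$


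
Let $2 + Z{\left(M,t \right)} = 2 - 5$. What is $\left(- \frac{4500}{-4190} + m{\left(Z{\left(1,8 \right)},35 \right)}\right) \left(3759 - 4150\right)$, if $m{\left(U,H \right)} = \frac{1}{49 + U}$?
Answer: $- \frac{7905629}{18436} \approx -428.81$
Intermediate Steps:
$Z{\left(M,t \right)} = -5$ ($Z{\left(M,t \right)} = -2 + \left(2 - 5\right) = -2 - 3 = -5$)
$\left(- \frac{4500}{-4190} + m{\left(Z{\left(1,8 \right)},35 \right)}\right) \left(3759 - 4150\right) = \left(- \frac{4500}{-4190} + \frac{1}{49 - 5}\right) \left(3759 - 4150\right) = \left(\left(-4500\right) \left(- \frac{1}{4190}\right) + \frac{1}{44}\right) \left(-391\right) = \left(\frac{450}{419} + \frac{1}{44}\right) \left(-391\right) = \frac{20219}{18436} \left(-391\right) = - \frac{7905629}{18436}$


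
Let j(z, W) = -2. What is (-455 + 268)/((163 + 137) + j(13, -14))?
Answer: -187/298 ≈ -0.62752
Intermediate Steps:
(-455 + 268)/((163 + 137) + j(13, -14)) = (-455 + 268)/((163 + 137) - 2) = -187/(300 - 2) = -187/298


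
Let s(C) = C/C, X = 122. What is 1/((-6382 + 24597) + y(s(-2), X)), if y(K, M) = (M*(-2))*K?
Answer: 1/17971 ≈ 5.5645e-5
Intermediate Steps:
s(C) = 1
y(K, M) = -2*K*M (y(K, M) = (-2*M)*K = -2*K*M)
1/((-6382 + 24597) + y(s(-2), X)) = 1/((-6382 + 24597) - 2*1*122) = 1/(18215 - 244) = 1/17971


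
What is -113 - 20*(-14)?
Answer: 167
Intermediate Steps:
-113 - 20*(-14) = -113 + 280 = 167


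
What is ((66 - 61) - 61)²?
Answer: 3136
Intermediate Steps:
((66 - 61) - 61)² = (5 - 61)² = (-56)² = 3136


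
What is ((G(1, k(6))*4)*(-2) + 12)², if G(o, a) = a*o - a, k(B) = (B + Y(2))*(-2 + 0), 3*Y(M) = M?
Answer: 144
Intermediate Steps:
Y(M) = M/3
k(B) = -4/3 - 2*B (k(B) = (B + (⅓)*2)*(-2 + 0) = (B + ⅔)*(-2) = (⅔ + B)*(-2) = -4/3 - 2*B)
G(o, a) = -a + a*o
((G(1, k(6))*4)*(-2) + 12)² = ((((-4/3 - 2*6)*(-1 + 1))*4)*(-2) + 12)² = ((((-4/3 - 12)*0)*4)*(-2) + 12)² = ((-40/3*0*4)*(-2) + 12)² = ((0*4)*(-2) + 12)² = (0*(-2) + 12)² = (0 + 12)² = 12² = 144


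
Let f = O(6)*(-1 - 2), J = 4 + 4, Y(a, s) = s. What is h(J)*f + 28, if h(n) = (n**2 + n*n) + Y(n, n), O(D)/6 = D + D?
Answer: -29348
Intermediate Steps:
J = 8
O(D) = 12*D (O(D) = 6*(D + D) = 6*(2*D) = 12*D)
h(n) = n + 2*n**2 (h(n) = (n**2 + n*n) + n = (n**2 + n**2) + n = 2*n**2 + n = n + 2*n**2)
f = -216 (f = (12*6)*(-1 - 2) = 72*(-3) = -216)
h(J)*f + 28 = (8*(1 + 2*8))*(-216) + 28 = (8*(1 + 16))*(-216) + 28 = (8*17)*(-216) + 28 = 136*(-216) + 28 = -29376 + 28 = -29348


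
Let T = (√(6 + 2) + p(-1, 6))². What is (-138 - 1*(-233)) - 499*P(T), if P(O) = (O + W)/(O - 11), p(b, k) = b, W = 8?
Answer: -15137/14 + 9481*√2/7 ≈ 834.24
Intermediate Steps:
T = (-1 + 2*√2)² (T = (√(6 + 2) - 1)² = (√8 - 1)² = (2*√2 - 1)² = (-1 + 2*√2)² ≈ 3.3431)
P(O) = (8 + O)/(-11 + O) (P(O) = (O + 8)/(O - 11) = (8 + O)/(-11 + O))
(-138 - 1*(-233)) - 499*P(T) = (-138 - 1*(-233)) - 499*(8 + (9 - 4*√2))/(-11 + (9 - 4*√2)) = (-138 + 233) - 499*(17 - 4*√2)/(-2 - 4*√2) = 95 - 499*(17 - 4*√2)/(-2 - 4*√2)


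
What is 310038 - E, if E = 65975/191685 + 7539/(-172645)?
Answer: 157849526491826/509130105 ≈ 3.1004e+5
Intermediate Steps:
E = 153002164/509130105 (E = 65975*(1/191685) + 7539*(-1/172645) = 1015/2949 - 7539/172645 = 153002164/509130105 ≈ 0.30052)
310038 - E = 310038 - 1*153002164/509130105 = 310038 - 153002164/509130105 = 157849526491826/509130105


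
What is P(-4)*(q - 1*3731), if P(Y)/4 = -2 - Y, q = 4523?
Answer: 6336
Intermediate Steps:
P(Y) = -8 - 4*Y (P(Y) = 4*(-2 - Y) = -8 - 4*Y)
P(-4)*(q - 1*3731) = (-8 - 4*(-4))*(4523 - 1*3731) = (-8 + 16)*(4523 - 3731) = 8*792 = 6336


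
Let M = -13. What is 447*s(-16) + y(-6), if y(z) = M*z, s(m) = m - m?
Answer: 78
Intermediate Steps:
s(m) = 0
y(z) = -13*z
447*s(-16) + y(-6) = 447*0 - 13*(-6) = 0 + 78 = 78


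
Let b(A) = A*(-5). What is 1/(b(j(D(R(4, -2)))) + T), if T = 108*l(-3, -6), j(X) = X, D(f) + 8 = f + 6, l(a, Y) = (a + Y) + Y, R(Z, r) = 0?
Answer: -1/1610 ≈ -0.00062112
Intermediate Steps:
l(a, Y) = a + 2*Y (l(a, Y) = (Y + a) + Y = a + 2*Y)
D(f) = -2 + f (D(f) = -8 + (f + 6) = -8 + (6 + f) = -2 + f)
b(A) = -5*A
T = -1620 (T = 108*(-3 + 2*(-6)) = 108*(-3 - 12) = 108*(-15) = -1620)
1/(b(j(D(R(4, -2)))) + T) = 1/(-5*(-2 + 0) - 1620) = 1/(-5*(-2) - 1620) = 1/(10 - 1620) = 1/(-1610) = -1/1610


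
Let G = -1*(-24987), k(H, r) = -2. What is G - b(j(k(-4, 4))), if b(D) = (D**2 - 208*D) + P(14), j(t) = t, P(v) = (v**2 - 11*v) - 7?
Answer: 24532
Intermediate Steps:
P(v) = -7 + v**2 - 11*v
b(D) = 35 + D**2 - 208*D (b(D) = (D**2 - 208*D) + (-7 + 14**2 - 11*14) = (D**2 - 208*D) + (-7 + 196 - 154) = (D**2 - 208*D) + 35 = 35 + D**2 - 208*D)
G = 24987
G - b(j(k(-4, 4))) = 24987 - (35 + (-2)**2 - 208*(-2)) = 24987 - (35 + 4 + 416) = 24987 - 1*455 = 24987 - 455 = 24532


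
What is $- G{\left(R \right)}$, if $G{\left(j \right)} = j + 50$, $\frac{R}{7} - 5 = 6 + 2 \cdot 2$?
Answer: $-155$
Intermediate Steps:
$R = 105$ ($R = 35 + 7 \left(6 + 2 \cdot 2\right) = 35 + 7 \left(6 + 4\right) = 35 + 7 \cdot 10 = 35 + 70 = 105$)
$G{\left(j \right)} = 50 + j$
$- G{\left(R \right)} = - (50 + 105) = \left(-1\right) 155 = -155$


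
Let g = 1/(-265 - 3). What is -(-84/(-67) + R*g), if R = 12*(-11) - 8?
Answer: -119/67 ≈ -1.7761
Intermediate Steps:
g = -1/268 (g = 1/(-268) = -1/268 ≈ -0.0037313)
R = -140 (R = -132 - 8 = -140)
-(-84/(-67) + R*g) = -(-84/(-67) - 140*(-1/268)) = -(-84*(-1/67) + 35/67) = -(84/67 + 35/67) = -1*119/67 = -119/67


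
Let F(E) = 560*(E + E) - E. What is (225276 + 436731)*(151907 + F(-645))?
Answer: -377243364936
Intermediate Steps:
F(E) = 1119*E (F(E) = 560*(2*E) - E = 1120*E - E = 1119*E)
(225276 + 436731)*(151907 + F(-645)) = (225276 + 436731)*(151907 + 1119*(-645)) = 662007*(151907 - 721755) = 662007*(-569848) = -377243364936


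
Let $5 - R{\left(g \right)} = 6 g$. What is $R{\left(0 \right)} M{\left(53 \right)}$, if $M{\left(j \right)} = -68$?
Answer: $-340$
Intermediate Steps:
$R{\left(g \right)} = 5 - 6 g$
$R{\left(0 \right)} M{\left(53 \right)} = \left(5 - 0\right) \left(-68\right) = \left(5 + 0\right) \left(-68\right) = 5 \left(-68\right) = -340$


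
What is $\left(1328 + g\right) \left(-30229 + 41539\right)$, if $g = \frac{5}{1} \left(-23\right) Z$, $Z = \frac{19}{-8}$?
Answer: $\frac{72434895}{4} \approx 1.8109 \cdot 10^{7}$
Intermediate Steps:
$Z = - \frac{19}{8}$ ($Z = 19 \left(- \frac{1}{8}\right) = - \frac{19}{8} \approx -2.375$)
$g = \frac{2185}{8}$ ($g = \frac{5}{1} \left(-23\right) \left(- \frac{19}{8}\right) = 5 \cdot 1 \left(-23\right) \left(- \frac{19}{8}\right) = 5 \left(-23\right) \left(- \frac{19}{8}\right) = \left(-115\right) \left(- \frac{19}{8}\right) = \frac{2185}{8} \approx 273.13$)
$\left(1328 + g\right) \left(-30229 + 41539\right) = \left(1328 + \frac{2185}{8}\right) \left(-30229 + 41539\right) = \frac{12809}{8} \cdot 11310 = \frac{72434895}{4}$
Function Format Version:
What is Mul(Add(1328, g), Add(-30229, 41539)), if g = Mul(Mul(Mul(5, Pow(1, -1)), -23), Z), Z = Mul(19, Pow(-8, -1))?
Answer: Rational(72434895, 4) ≈ 1.8109e+7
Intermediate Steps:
Z = Rational(-19, 8) (Z = Mul(19, Rational(-1, 8)) = Rational(-19, 8) ≈ -2.3750)
g = Rational(2185, 8) (g = Mul(Mul(Mul(5, Pow(1, -1)), -23), Rational(-19, 8)) = Mul(Mul(Mul(5, 1), -23), Rational(-19, 8)) = Mul(Mul(5, -23), Rational(-19, 8)) = Mul(-115, Rational(-19, 8)) = Rational(2185, 8) ≈ 273.13)
Mul(Add(1328, g), Add(-30229, 41539)) = Mul(Add(1328, Rational(2185, 8)), Add(-30229, 41539)) = Mul(Rational(12809, 8), 11310) = Rational(72434895, 4)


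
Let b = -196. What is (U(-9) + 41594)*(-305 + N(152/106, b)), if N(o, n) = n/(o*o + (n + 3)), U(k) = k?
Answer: -968571330355/76623 ≈ -1.2641e+7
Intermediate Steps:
N(o, n) = n/(3 + n + o²) (N(o, n) = n/(o² + (3 + n)) = n/(3 + n + o²))
(U(-9) + 41594)*(-305 + N(152/106, b)) = (-9 + 41594)*(-305 - 196/(3 - 196 + (152/106)²)) = 41585*(-305 - 196/(3 - 196 + (152*(1/106))²)) = 41585*(-305 - 196/(3 - 196 + (76/53)²)) = 41585*(-305 - 196/(3 - 196 + 5776/2809)) = 41585*(-305 - 196/(-536361/2809)) = 41585*(-305 - 196*(-2809/536361)) = 41585*(-305 + 78652/76623) = 41585*(-23291363/76623) = -968571330355/76623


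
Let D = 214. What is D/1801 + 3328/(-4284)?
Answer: -1269238/1928871 ≈ -0.65802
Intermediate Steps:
D/1801 + 3328/(-4284) = 214/1801 + 3328/(-4284) = 214*(1/1801) + 3328*(-1/4284) = 214/1801 - 832/1071 = -1269238/1928871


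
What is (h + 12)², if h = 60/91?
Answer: 1327104/8281 ≈ 160.26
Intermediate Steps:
h = 60/91 (h = 60*(1/91) = 60/91 ≈ 0.65934)
(h + 12)² = (60/91 + 12)² = (1152/91)² = 1327104/8281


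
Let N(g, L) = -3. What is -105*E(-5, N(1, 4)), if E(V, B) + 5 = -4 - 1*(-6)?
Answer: 315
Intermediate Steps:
E(V, B) = -3 (E(V, B) = -5 + (-4 - 1*(-6)) = -5 + (-4 + 6) = -5 + 2 = -3)
-105*E(-5, N(1, 4)) = -105*(-3) = 315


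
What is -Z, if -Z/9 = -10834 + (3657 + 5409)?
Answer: -15912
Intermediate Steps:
Z = 15912 (Z = -9*(-10834 + (3657 + 5409)) = -9*(-10834 + 9066) = -9*(-1768) = 15912)
-Z = -1*15912 = -15912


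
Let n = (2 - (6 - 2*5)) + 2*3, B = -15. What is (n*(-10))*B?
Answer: 1800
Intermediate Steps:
n = 12 (n = (2 - (6 - 10)) + 6 = (2 - 1*(-4)) + 6 = (2 + 4) + 6 = 6 + 6 = 12)
(n*(-10))*B = (12*(-10))*(-15) = -120*(-15) = 1800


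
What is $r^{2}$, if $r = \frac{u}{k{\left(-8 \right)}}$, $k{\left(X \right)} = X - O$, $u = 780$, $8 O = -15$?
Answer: $\frac{38937600}{2401} \approx 16217.0$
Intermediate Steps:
$O = - \frac{15}{8}$ ($O = \frac{1}{8} \left(-15\right) = - \frac{15}{8} \approx -1.875$)
$k{\left(X \right)} = \frac{15}{8} + X$ ($k{\left(X \right)} = X - - \frac{15}{8} = X + \frac{15}{8} = \frac{15}{8} + X$)
$r = - \frac{6240}{49}$ ($r = \frac{780}{\frac{15}{8} - 8} = \frac{780}{- \frac{49}{8}} = 780 \left(- \frac{8}{49}\right) = - \frac{6240}{49} \approx -127.35$)
$r^{2} = \left(- \frac{6240}{49}\right)^{2} = \frac{38937600}{2401}$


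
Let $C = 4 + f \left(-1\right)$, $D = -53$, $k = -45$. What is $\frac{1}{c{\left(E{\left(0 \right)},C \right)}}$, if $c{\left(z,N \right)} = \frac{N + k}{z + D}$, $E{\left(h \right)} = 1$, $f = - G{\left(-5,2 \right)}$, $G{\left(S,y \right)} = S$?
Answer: $\frac{26}{23} \approx 1.1304$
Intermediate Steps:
$f = 5$ ($f = \left(-1\right) \left(-5\right) = 5$)
$C = -1$ ($C = 4 + 5 \left(-1\right) = 4 - 5 = -1$)
$c{\left(z,N \right)} = \frac{-45 + N}{-53 + z}$ ($c{\left(z,N \right)} = \frac{N - 45}{z - 53} = \frac{-45 + N}{-53 + z}$)
$\frac{1}{c{\left(E{\left(0 \right)},C \right)}} = \frac{1}{\frac{1}{-53 + 1} \left(-45 - 1\right)} = \frac{1}{\frac{1}{-52} \left(-46\right)} = \frac{1}{\left(- \frac{1}{52}\right) \left(-46\right)} = \frac{1}{\frac{23}{26}} = \frac{26}{23}$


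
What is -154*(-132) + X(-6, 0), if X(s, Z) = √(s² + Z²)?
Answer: 20334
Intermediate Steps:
X(s, Z) = √(Z² + s²)
-154*(-132) + X(-6, 0) = -154*(-132) + √(0² + (-6)²) = 20328 + √(0 + 36) = 20328 + √36 = 20328 + 6 = 20334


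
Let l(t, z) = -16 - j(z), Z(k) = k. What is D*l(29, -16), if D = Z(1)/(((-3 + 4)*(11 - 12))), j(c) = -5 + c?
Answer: -5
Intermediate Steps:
l(t, z) = -11 - z (l(t, z) = -16 - (-5 + z) = -16 + (5 - z) = -11 - z)
D = -1 (D = 1/((-3 + 4)*(11 - 12)) = 1/(1*(-1)) = 1/(-1) = 1*(-1) = -1)
D*l(29, -16) = -(-11 - 1*(-16)) = -(-11 + 16) = -1*5 = -5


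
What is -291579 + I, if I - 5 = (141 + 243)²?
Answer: -144118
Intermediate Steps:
I = 147461 (I = 5 + (141 + 243)² = 5 + 384² = 5 + 147456 = 147461)
-291579 + I = -291579 + 147461 = -144118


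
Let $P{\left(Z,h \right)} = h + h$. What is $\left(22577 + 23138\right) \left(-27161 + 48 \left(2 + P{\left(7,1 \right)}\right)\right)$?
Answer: $-1232887835$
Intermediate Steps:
$P{\left(Z,h \right)} = 2 h$
$\left(22577 + 23138\right) \left(-27161 + 48 \left(2 + P{\left(7,1 \right)}\right)\right) = \left(22577 + 23138\right) \left(-27161 + 48 \left(2 + 2 \cdot 1\right)\right) = 45715 \left(-27161 + 48 \left(2 + 2\right)\right) = 45715 \left(-27161 + 48 \cdot 4\right) = 45715 \left(-27161 + 192\right) = 45715 \left(-26969\right) = -1232887835$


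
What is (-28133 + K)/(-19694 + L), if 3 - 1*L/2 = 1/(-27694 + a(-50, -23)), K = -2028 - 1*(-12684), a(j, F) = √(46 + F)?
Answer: 65975069550213703/74321517682670497 + 17477*√23/148643035365340994 ≈ 0.88770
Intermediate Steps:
K = 10656 (K = -2028 + 12684 = 10656)
L = 6 - 2/(-27694 + √23) (L = 6 - 2/(-27694 + √(46 - 23)) = 6 - 2/(-27694 + √23) ≈ 6.0001)
(-28133 + K)/(-19694 + L) = (-28133 + 10656)/(-19694 + (4601801066/766957613 + 2*√23/766957613)) = -17477/(-15099861429356/766957613 + 2*√23/766957613)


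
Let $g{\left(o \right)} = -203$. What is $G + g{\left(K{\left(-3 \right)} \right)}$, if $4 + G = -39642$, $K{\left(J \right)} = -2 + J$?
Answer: $-39849$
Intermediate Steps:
$G = -39646$ ($G = -4 - 39642 = -39646$)
$G + g{\left(K{\left(-3 \right)} \right)} = -39646 - 203 = -39849$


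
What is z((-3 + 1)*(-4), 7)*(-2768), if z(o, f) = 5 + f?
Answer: -33216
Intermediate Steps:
z((-3 + 1)*(-4), 7)*(-2768) = (5 + 7)*(-2768) = 12*(-2768) = -33216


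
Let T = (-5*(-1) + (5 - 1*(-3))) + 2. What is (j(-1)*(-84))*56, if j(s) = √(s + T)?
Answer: -4704*√14 ≈ -17601.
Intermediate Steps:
T = 15 (T = (5 + (5 + 3)) + 2 = (5 + 8) + 2 = 13 + 2 = 15)
j(s) = √(15 + s) (j(s) = √(s + 15) = √(15 + s))
(j(-1)*(-84))*56 = (√(15 - 1)*(-84))*56 = (√14*(-84))*56 = -84*√14*56 = -4704*√14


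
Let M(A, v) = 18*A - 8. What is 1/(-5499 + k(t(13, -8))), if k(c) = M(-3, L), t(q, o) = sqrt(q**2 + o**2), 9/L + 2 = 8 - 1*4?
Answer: -1/5561 ≈ -0.00017982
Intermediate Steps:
L = 9/2 (L = 9/(-2 + (8 - 1*4)) = 9/(-2 + (8 - 4)) = 9/(-2 + 4) = 9/2 ≈ 4.5000)
t(q, o) = sqrt(o**2 + q**2)
M(A, v) = -8 + 18*A
k(c) = -62 (k(c) = -8 + 18*(-3) = -8 - 54 = -62)
1/(-5499 + k(t(13, -8))) = 1/(-5499 - 62) = 1/(-5561) = -1/5561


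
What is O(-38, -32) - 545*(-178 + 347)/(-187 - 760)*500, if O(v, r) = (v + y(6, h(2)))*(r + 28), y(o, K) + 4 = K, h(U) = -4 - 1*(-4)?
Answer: 46211596/947 ≈ 48798.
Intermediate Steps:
h(U) = 0 (h(U) = -4 + 4 = 0)
y(o, K) = -4 + K
O(v, r) = (-4 + v)*(28 + r) (O(v, r) = (v + (-4 + 0))*(r + 28) = (v - 4)*(28 + r) = (-4 + v)*(28 + r))
O(-38, -32) - 545*(-178 + 347)/(-187 - 760)*500 = (-112 - 4*(-32) + 28*(-38) - 32*(-38)) - 545*(-178 + 347)/(-187 - 760)*500 = (-112 + 128 - 1064 + 1216) - 545/((-947/169))*500 = 168 - 545/((-947*1/169))*500 = 168 - 545/(-947/169)*500 = 168 - 545*(-169/947)*500 = 168 + (92105/947)*500 = 168 + 46052500/947 = 46211596/947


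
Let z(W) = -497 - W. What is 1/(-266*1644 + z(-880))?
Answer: -1/436921 ≈ -2.2887e-6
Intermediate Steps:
1/(-266*1644 + z(-880)) = 1/(-266*1644 + (-497 - 1*(-880))) = 1/(-437304 + (-497 + 880)) = 1/(-437304 + 383) = 1/(-436921) = -1/436921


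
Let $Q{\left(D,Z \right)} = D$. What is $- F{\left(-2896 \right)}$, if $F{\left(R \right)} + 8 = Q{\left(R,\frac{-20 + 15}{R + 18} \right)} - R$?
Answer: $8$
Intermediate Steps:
$F{\left(R \right)} = -8$ ($F{\left(R \right)} = -8 + \left(R - R\right) = -8 + 0 = -8$)
$- F{\left(-2896 \right)} = \left(-1\right) \left(-8\right) = 8$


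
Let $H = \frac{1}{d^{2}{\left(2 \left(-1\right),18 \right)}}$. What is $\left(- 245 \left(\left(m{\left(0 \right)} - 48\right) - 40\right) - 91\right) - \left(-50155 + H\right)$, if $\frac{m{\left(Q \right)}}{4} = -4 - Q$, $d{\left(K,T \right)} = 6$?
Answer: $\frac{2719583}{36} \approx 75544.0$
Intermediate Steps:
$m{\left(Q \right)} = -16 - 4 Q$ ($m{\left(Q \right)} = 4 \left(-4 - Q\right) = -16 - 4 Q$)
$H = \frac{1}{36}$ ($H = \frac{1}{6^{2}} = \frac{1}{36} \approx 0.027778$)
$\left(- 245 \left(\left(m{\left(0 \right)} - 48\right) - 40\right) - 91\right) - \left(-50155 + H\right) = \left(- 245 \left(\left(\left(-16 - 0\right) - 48\right) - 40\right) - 91\right) - \left(-50155 + \frac{1}{36}\right) = \left(- 245 \left(\left(\left(-16 + 0\right) - 48\right) - 40\right) - 91\right) - - \frac{1805579}{36} = \left(- 245 \left(\left(-16 - 48\right) - 40\right) - 91\right) + \frac{1805579}{36} = \left(- 245 \left(-64 - 40\right) - 91\right) + \frac{1805579}{36} = \left(\left(-245\right) \left(-104\right) - 91\right) + \frac{1805579}{36} = \left(25480 - 91\right) + \frac{1805579}{36} = 25389 + \frac{1805579}{36} = \frac{2719583}{36}$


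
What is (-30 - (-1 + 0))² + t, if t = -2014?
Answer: -1173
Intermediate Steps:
(-30 - (-1 + 0))² + t = (-30 - (-1 + 0))² - 2014 = (-30 - 1*(-1))² - 2014 = (-30 + 1)² - 2014 = (-29)² - 2014 = 841 - 2014 = -1173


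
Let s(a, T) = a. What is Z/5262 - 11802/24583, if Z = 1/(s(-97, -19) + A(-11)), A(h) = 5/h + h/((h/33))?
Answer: -44030676329/91713223914 ≈ -0.48009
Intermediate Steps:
A(h) = 33 + 5/h (A(h) = 5/h + h/((h*(1/33))) = 5/h + h/((h/33)) = 5/h + h*(33/h) = 5/h + 33 = 33 + 5/h)
Z = -11/709 (Z = 1/(-97 + (33 + 5/(-11))) = 1/(-97 + (33 + 5*(-1/11))) = 1/(-97 + (33 - 5/11)) = 1/(-97 + 358/11) = 1/(-709/11) = -11/709 ≈ -0.015515)
Z/5262 - 11802/24583 = -11/709/5262 - 11802/24583 = -11/709*1/5262 - 11802*1/24583 = -11/3730758 - 11802/24583 = -44030676329/91713223914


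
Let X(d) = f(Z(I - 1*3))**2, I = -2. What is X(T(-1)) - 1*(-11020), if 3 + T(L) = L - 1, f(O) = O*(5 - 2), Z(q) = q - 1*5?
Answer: 11920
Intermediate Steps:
Z(q) = -5 + q (Z(q) = q - 5 = -5 + q)
f(O) = 3*O (f(O) = O*3 = 3*O)
T(L) = -4 + L (T(L) = -3 + (L - 1) = -3 + (-1 + L) = -4 + L)
X(d) = 900 (X(d) = (3*(-5 + (-2 - 1*3)))**2 = (3*(-5 + (-2 - 3)))**2 = (3*(-5 - 5))**2 = (3*(-10))**2 = (-30)**2 = 900)
X(T(-1)) - 1*(-11020) = 900 - 1*(-11020) = 900 + 11020 = 11920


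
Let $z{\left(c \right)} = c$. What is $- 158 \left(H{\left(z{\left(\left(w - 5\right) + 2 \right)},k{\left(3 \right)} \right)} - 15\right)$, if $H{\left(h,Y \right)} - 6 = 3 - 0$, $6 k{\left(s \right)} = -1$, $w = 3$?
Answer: $948$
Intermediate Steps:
$k{\left(s \right)} = - \frac{1}{6}$ ($k{\left(s \right)} = \frac{1}{6} \left(-1\right) = - \frac{1}{6}$)
$H{\left(h,Y \right)} = 9$ ($H{\left(h,Y \right)} = 6 + \left(3 - 0\right) = 6 + \left(3 + 0\right) = 6 + 3 = 9$)
$- 158 \left(H{\left(z{\left(\left(w - 5\right) + 2 \right)},k{\left(3 \right)} \right)} - 15\right) = - 158 \left(9 - 15\right) = \left(-158\right) \left(-6\right) = 948$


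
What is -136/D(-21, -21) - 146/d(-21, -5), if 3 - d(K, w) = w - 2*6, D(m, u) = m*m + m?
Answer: -1601/210 ≈ -7.6238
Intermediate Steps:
D(m, u) = m + m² (D(m, u) = m² + m = m + m²)
d(K, w) = 15 - w (d(K, w) = 3 - (w - 2*6) = 3 - (w - 12) = 3 - (-12 + w) = 3 + (12 - w) = 15 - w)
-136/D(-21, -21) - 146/d(-21, -5) = -136*(-1/(21*(1 - 21))) - 146/(15 - 1*(-5)) = -136/((-21*(-20))) - 146/(15 + 5) = -136/420 - 146/20 = -136*1/420 - 146*1/20 = -34/105 - 73/10 = -1601/210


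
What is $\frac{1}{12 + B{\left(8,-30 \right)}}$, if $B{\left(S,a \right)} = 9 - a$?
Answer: $\frac{1}{51} \approx 0.019608$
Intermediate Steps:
$\frac{1}{12 + B{\left(8,-30 \right)}} = \frac{1}{12 + \left(9 - -30\right)} = \frac{1}{12 + \left(9 + 30\right)} = \frac{1}{12 + 39} = \frac{1}{51}$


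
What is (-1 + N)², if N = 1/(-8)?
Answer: 81/64 ≈ 1.2656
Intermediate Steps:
N = -⅛ ≈ -0.12500
(-1 + N)² = (-1 - ⅛)² = (-9/8)² = 81/64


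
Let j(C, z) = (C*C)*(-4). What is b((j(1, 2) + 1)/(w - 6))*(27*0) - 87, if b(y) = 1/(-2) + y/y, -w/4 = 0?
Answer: -87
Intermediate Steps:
j(C, z) = -4*C**2 (j(C, z) = C**2*(-4) = -4*C**2)
w = 0 (w = -4*0 = 0)
b(y) = 1/2 (b(y) = 1*(-1/2) + 1 = -1/2 + 1 = 1/2)
b((j(1, 2) + 1)/(w - 6))*(27*0) - 87 = (27*0)/2 - 87 = (1/2)*0 - 87 = 0 - 87 = -87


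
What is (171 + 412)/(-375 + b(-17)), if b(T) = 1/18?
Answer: -10494/6749 ≈ -1.5549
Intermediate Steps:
b(T) = 1/18
(171 + 412)/(-375 + b(-17)) = (171 + 412)/(-375 + 1/18) = 583/(-6749/18) = 583*(-18/6749) = -10494/6749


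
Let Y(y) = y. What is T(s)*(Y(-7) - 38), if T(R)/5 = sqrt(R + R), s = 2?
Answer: -450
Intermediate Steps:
T(R) = 5*sqrt(2)*sqrt(R) (T(R) = 5*sqrt(R + R) = 5*sqrt(2*R) = 5*(sqrt(2)*sqrt(R)) = 5*sqrt(2)*sqrt(R))
T(s)*(Y(-7) - 38) = (5*sqrt(2)*sqrt(2))*(-7 - 38) = 10*(-45) = -450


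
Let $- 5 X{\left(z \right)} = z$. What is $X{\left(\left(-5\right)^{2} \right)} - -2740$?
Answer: $2735$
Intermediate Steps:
$X{\left(z \right)} = - \frac{z}{5}$
$X{\left(\left(-5\right)^{2} \right)} - -2740 = - \frac{\left(-5\right)^{2}}{5} - -2740 = \left(- \frac{1}{5}\right) 25 + 2740 = -5 + 2740 = 2735$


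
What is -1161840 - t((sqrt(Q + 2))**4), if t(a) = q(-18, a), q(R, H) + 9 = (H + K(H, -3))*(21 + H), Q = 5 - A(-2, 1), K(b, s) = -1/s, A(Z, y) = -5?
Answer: -1185646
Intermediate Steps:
Q = 10 (Q = 5 - 1*(-5) = 5 + 5 = 10)
q(R, H) = -9 + (21 + H)*(1/3 + H) (q(R, H) = -9 + (H - 1/(-3))*(21 + H) = -9 + (H - 1*(-1/3))*(21 + H) = -9 + (H + 1/3)*(21 + H) = -9 + (1/3 + H)*(21 + H) = -9 + (21 + H)*(1/3 + H))
t(a) = -2 + a**2 + 64*a/3
-1161840 - t((sqrt(Q + 2))**4) = -1161840 - (-2 + ((sqrt(10 + 2))**4)**2 + 64*(sqrt(10 + 2))**4/3) = -1161840 - (-2 + ((sqrt(12))**4)**2 + 64*(sqrt(12))**4/3) = -1161840 - (-2 + ((2*sqrt(3))**4)**2 + 64*(2*sqrt(3))**4/3) = -1161840 - (-2 + 144**2 + (64/3)*144) = -1161840 - (-2 + 20736 + 3072) = -1161840 - 1*23806 = -1161840 - 23806 = -1185646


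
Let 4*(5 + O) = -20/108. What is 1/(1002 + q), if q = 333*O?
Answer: -12/8141 ≈ -0.0014740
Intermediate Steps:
O = -545/108 (O = -5 + (-20/108)/4 = -5 + (-20*1/108)/4 = -5 + (¼)*(-5/27) = -5 - 5/108 = -545/108 ≈ -5.0463)
q = -20165/12 (q = 333*(-545/108) = -20165/12 ≈ -1680.4)
1/(1002 + q) = 1/(1002 - 20165/12) = 1/(-8141/12) = -12/8141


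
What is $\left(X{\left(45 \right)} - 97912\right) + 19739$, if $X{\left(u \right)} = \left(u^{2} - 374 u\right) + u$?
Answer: $-92933$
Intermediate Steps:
$X{\left(u \right)} = u^{2} - 373 u$
$\left(X{\left(45 \right)} - 97912\right) + 19739 = \left(45 \left(-373 + 45\right) - 97912\right) + 19739 = \left(45 \left(-328\right) - 97912\right) + 19739 = \left(-14760 - 97912\right) + 19739 = -112672 + 19739 = -92933$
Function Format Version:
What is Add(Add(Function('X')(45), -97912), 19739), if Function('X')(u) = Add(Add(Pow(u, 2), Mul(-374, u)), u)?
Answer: -92933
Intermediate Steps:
Function('X')(u) = Add(Pow(u, 2), Mul(-373, u))
Add(Add(Function('X')(45), -97912), 19739) = Add(Add(Mul(45, Add(-373, 45)), -97912), 19739) = Add(Add(Mul(45, -328), -97912), 19739) = Add(Add(-14760, -97912), 19739) = Add(-112672, 19739) = -92933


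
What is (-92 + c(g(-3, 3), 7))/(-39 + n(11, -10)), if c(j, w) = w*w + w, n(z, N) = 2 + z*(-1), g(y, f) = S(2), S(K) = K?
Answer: 3/4 ≈ 0.75000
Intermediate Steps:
g(y, f) = 2
n(z, N) = 2 - z
c(j, w) = w + w**2 (c(j, w) = w**2 + w = w + w**2)
(-92 + c(g(-3, 3), 7))/(-39 + n(11, -10)) = (-92 + 7*(1 + 7))/(-39 + (2 - 1*11)) = (-92 + 7*8)/(-39 + (2 - 11)) = (-92 + 56)/(-39 - 9) = -36/(-48) = -36*(-1/48) = 3/4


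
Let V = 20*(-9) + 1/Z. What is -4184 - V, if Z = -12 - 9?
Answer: -84083/21 ≈ -4004.0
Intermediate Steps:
Z = -21
V = -3781/21 (V = 20*(-9) + 1/(-21) = -180 - 1/21 = -3781/21 ≈ -180.05)
-4184 - V = -4184 - 1*(-3781/21) = -4184 + 3781/21 = -84083/21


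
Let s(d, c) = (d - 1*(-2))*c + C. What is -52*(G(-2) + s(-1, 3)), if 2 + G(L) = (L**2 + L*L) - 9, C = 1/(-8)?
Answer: 13/2 ≈ 6.5000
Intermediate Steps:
C = -1/8 ≈ -0.12500
s(d, c) = -1/8 + c*(2 + d) (s(d, c) = (d - 1*(-2))*c - 1/8 = (d + 2)*c - 1/8 = (2 + d)*c - 1/8 = c*(2 + d) - 1/8 = -1/8 + c*(2 + d))
G(L) = -11 + 2*L**2 (G(L) = -2 + ((L**2 + L*L) - 9) = -2 + ((L**2 + L**2) - 9) = -2 + (2*L**2 - 9) = -2 + (-9 + 2*L**2) = -11 + 2*L**2)
-52*(G(-2) + s(-1, 3)) = -52*((-11 + 2*(-2)**2) + (-1/8 + 2*3 + 3*(-1))) = -52*((-11 + 2*4) + (-1/8 + 6 - 3)) = -52*((-11 + 8) + 23/8) = -52*(-3 + 23/8) = -52*(-1/8) = 13/2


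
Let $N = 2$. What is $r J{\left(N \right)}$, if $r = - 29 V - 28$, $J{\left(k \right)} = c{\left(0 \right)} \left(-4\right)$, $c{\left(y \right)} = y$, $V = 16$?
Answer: $0$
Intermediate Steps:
$J{\left(k \right)} = 0$ ($J{\left(k \right)} = 0 \left(-4\right) = 0$)
$r = -492$ ($r = \left(-29\right) 16 - 28 = -464 - 28 = -492$)
$r J{\left(N \right)} = \left(-492\right) 0 = 0$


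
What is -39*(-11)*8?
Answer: 3432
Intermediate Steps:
-39*(-11)*8 = 429*8 = 3432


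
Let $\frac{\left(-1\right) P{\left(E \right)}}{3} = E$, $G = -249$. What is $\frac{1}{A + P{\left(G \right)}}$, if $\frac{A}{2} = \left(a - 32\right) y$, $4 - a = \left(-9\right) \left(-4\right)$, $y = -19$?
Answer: $\frac{1}{3179} \approx 0.00031456$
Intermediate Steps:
$P{\left(E \right)} = - 3 E$
$a = -32$ ($a = 4 - \left(-9\right) \left(-4\right) = 4 - 36 = -32$)
$A = 2432$ ($A = 2 \left(-32 - 32\right) \left(-19\right) = 2 \left(\left(-64\right) \left(-19\right)\right) = 2 \cdot 1216 = 2432$)
$\frac{1}{A + P{\left(G \right)}} = \frac{1}{2432 - -747} = \frac{1}{2432 + 747} = \frac{1}{3179}$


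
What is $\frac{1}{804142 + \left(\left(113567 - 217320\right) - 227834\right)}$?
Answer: $\frac{1}{472555} \approx 2.1162 \cdot 10^{-6}$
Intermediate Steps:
$\frac{1}{804142 + \left(\left(113567 - 217320\right) - 227834\right)} = \frac{1}{804142 - 331587} = \frac{1}{472555}$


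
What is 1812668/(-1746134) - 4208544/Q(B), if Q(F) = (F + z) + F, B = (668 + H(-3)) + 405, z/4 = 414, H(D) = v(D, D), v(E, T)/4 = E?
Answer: -141452500550/126863351 ≈ -1115.0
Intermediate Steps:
v(E, T) = 4*E
H(D) = 4*D
z = 1656 (z = 4*414 = 1656)
B = 1061 (B = (668 + 4*(-3)) + 405 = (668 - 12) + 405 = 656 + 405 = 1061)
Q(F) = 1656 + 2*F (Q(F) = (F + 1656) + F = (1656 + F) + F = 1656 + 2*F)
1812668/(-1746134) - 4208544/Q(B) = 1812668/(-1746134) - 4208544/(1656 + 2*1061) = 1812668*(-1/1746134) - 4208544/(1656 + 2122) = -69718/67159 - 4208544/3778 = -69718/67159 - 4208544*1/3778 = -69718/67159 - 2104272/1889 = -141452500550/126863351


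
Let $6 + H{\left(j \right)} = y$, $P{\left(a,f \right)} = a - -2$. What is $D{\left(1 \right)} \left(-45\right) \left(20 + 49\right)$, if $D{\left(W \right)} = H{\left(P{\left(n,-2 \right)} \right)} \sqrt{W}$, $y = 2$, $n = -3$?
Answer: $12420$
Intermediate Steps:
$P{\left(a,f \right)} = 2 + a$ ($P{\left(a,f \right)} = a + 2 = 2 + a$)
$H{\left(j \right)} = -4$ ($H{\left(j \right)} = -6 + 2 = -4$)
$D{\left(W \right)} = - 4 \sqrt{W}$
$D{\left(1 \right)} \left(-45\right) \left(20 + 49\right) = - 4 \sqrt{1} \left(-45\right) \left(20 + 49\right) = \left(-4\right) 1 \left(-45\right) 69 = \left(-4\right) \left(-45\right) 69 = 180 \cdot 69 = 12420$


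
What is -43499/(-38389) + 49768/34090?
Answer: 1696712331/654340505 ≈ 2.5930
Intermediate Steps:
-43499/(-38389) + 49768/34090 = -43499*(-1/38389) + 49768*(1/34090) = 43499/38389 + 24884/17045 = 1696712331/654340505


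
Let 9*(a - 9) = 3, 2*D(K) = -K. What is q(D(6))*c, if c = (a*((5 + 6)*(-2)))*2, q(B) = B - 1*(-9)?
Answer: -2464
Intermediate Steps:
D(K) = -K/2 (D(K) = (-K)/2 = -K/2)
a = 28/3 (a = 9 + (1/9)*3 = 9 + 1/3 = 28/3 ≈ 9.3333)
q(B) = 9 + B (q(B) = B + 9 = 9 + B)
c = -1232/3 (c = (28*((5 + 6)*(-2))/3)*2 = (28*(11*(-2))/3)*2 = ((28/3)*(-22))*2 = -616/3*2 = -1232/3 ≈ -410.67)
q(D(6))*c = (9 - 1/2*6)*(-1232/3) = (9 - 3)*(-1232/3) = 6*(-1232/3) = -2464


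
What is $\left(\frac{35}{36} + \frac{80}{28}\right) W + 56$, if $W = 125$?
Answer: $\frac{134737}{252} \approx 534.67$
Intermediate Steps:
$\left(\frac{35}{36} + \frac{80}{28}\right) W + 56 = \left(\frac{35}{36} + \frac{80}{28}\right) 125 + 56 = \left(35 \cdot \frac{1}{36} + 80 \cdot \frac{1}{28}\right) 125 + 56 = \left(\frac{35}{36} + \frac{20}{7}\right) 125 + 56 = \frac{965}{252} \cdot 125 + 56 = \frac{120625}{252} + 56 = \frac{134737}{252}$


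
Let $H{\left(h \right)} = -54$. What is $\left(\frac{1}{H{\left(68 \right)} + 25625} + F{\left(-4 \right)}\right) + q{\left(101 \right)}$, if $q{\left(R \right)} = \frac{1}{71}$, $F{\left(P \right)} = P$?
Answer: $- \frac{7236522}{1815541} \approx -3.9859$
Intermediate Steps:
$q{\left(R \right)} = \frac{1}{71}$
$\left(\frac{1}{H{\left(68 \right)} + 25625} + F{\left(-4 \right)}\right) + q{\left(101 \right)} = \left(\frac{1}{-54 + 25625} - 4\right) + \frac{1}{71} = \left(\frac{1}{25571} - 4\right) + \frac{1}{71} = - \frac{102283}{25571} + \frac{1}{71} = - \frac{7236522}{1815541}$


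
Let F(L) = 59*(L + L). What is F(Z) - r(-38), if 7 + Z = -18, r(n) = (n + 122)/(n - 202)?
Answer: -58993/20 ≈ -2949.6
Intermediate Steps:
r(n) = (122 + n)/(-202 + n)
Z = -25 (Z = -7 - 18 = -25)
F(L) = 118*L (F(L) = 59*(2*L) = 118*L)
F(Z) - r(-38) = 118*(-25) - (122 - 38)/(-202 - 38) = -2950 - 84/(-240) = -2950 - (-1)*84/240 = -2950 - 1*(-7/20) = -2950 + 7/20 = -58993/20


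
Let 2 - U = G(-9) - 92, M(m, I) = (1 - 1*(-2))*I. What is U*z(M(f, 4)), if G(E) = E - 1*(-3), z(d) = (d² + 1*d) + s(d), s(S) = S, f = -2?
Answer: 16800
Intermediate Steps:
M(m, I) = 3*I (M(m, I) = (1 + 2)*I = 3*I)
z(d) = d² + 2*d (z(d) = (d² + 1*d) + d = (d² + d) + d = (d + d²) + d = d² + 2*d)
G(E) = 3 + E (G(E) = E + 3 = 3 + E)
U = 100 (U = 2 - ((3 - 9) - 92) = 2 - (-6 - 92) = 2 - 1*(-98) = 2 + 98 = 100)
U*z(M(f, 4)) = 100*((3*4)*(2 + 3*4)) = 100*(12*(2 + 12)) = 100*(12*14) = 100*168 = 16800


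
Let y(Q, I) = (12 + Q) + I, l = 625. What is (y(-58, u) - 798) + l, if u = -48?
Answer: -267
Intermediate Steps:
y(Q, I) = 12 + I + Q
(y(-58, u) - 798) + l = ((12 - 48 - 58) - 798) + 625 = (-94 - 798) + 625 = -892 + 625 = -267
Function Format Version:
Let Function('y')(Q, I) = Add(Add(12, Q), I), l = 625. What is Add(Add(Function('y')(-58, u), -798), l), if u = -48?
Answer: -267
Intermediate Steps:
Function('y')(Q, I) = Add(12, I, Q)
Add(Add(Function('y')(-58, u), -798), l) = Add(Add(Add(12, -48, -58), -798), 625) = Add(Add(-94, -798), 625) = Add(-892, 625) = -267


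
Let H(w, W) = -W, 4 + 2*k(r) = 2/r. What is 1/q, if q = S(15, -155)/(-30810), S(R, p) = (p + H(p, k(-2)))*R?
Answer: 4108/305 ≈ 13.469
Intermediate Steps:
k(r) = -2 + 1/r (k(r) = -2 + (2/r)/2 = -2 + 1/r)
S(R, p) = R*(5/2 + p) (S(R, p) = (p - (-2 + 1/(-2)))*R = (p - (-2 - ½))*R = (p - 1*(-5/2))*R = (p + 5/2)*R = (5/2 + p)*R = R*(5/2 + p))
q = 305/4108 (q = ((½)*15*(5 + 2*(-155)))/(-30810) = ((½)*15*(5 - 310))*(-1/30810) = ((½)*15*(-305))*(-1/30810) = -4575/2*(-1/30810) = 305/4108 ≈ 0.074245)
1/q = 1/(305/4108) = 4108/305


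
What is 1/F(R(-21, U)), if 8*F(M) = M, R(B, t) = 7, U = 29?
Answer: 8/7 ≈ 1.1429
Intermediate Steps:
F(M) = M/8
1/F(R(-21, U)) = 1/((⅛)*7) = 1/(7/8) = 8/7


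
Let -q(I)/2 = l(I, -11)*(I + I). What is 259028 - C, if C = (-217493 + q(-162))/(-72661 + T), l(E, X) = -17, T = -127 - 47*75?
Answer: 19766975255/76313 ≈ 2.5903e+5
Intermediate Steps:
T = -3652 (T = -127 - 3525 = -3652)
q(I) = 68*I (q(I) = -(-34)*(I + I) = -(-34)*2*I = -(-68)*I = 68*I)
C = 228509/76313 (C = (-217493 + 68*(-162))/(-72661 - 3652) = (-217493 - 11016)/(-76313) = -228509*(-1/76313) = 228509/76313 ≈ 2.9944)
259028 - C = 259028 - 1*228509/76313 = 259028 - 228509/76313 = 19766975255/76313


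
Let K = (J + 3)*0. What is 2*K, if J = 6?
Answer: 0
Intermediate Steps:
K = 0 (K = (6 + 3)*0 = 9*0 = 0)
2*K = 2*0 = 0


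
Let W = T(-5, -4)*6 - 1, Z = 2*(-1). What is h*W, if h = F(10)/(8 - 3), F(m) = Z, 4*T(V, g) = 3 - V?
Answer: -22/5 ≈ -4.4000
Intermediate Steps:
T(V, g) = ¾ - V/4 (T(V, g) = (3 - V)/4 = ¾ - V/4)
Z = -2
F(m) = -2
W = 11 (W = (¾ - ¼*(-5))*6 - 1 = (¾ + 5/4)*6 - 1 = 2*6 - 1 = 12 - 1 = 11)
h = -⅖ (h = -2/(8 - 3) = -2/5 = -2*⅕ = -⅖ ≈ -0.40000)
h*W = -⅖*11 = -22/5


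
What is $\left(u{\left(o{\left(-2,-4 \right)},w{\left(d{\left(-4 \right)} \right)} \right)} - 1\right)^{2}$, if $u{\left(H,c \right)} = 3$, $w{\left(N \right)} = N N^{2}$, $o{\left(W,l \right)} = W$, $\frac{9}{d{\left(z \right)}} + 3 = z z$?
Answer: $4$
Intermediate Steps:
$d{\left(z \right)} = \frac{9}{-3 + z^{2}}$ ($d{\left(z \right)} = \frac{9}{-3 + z z} = \frac{9}{-3 + z^{2}}$)
$w{\left(N \right)} = N^{3}$
$\left(u{\left(o{\left(-2,-4 \right)},w{\left(d{\left(-4 \right)} \right)} \right)} - 1\right)^{2} = \left(3 - 1\right)^{2} = 2^{2} = 4$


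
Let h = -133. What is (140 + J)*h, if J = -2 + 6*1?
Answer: -19152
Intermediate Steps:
J = 4 (J = -2 + 6 = 4)
(140 + J)*h = (140 + 4)*(-133) = 144*(-133) = -19152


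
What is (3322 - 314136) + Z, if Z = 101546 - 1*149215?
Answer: -358483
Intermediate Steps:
Z = -47669 (Z = 101546 - 149215 = -47669)
(3322 - 314136) + Z = (3322 - 314136) - 47669 = -310814 - 47669 = -358483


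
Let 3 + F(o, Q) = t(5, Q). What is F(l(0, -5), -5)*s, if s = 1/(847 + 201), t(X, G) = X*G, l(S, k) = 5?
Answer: -7/262 ≈ -0.026718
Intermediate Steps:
t(X, G) = G*X
F(o, Q) = -3 + 5*Q (F(o, Q) = -3 + Q*5 = -3 + 5*Q)
s = 1/1048 ≈ 0.00095420
F(l(0, -5), -5)*s = (-3 + 5*(-5))*(1/1048) = (-3 - 25)*(1/1048) = -28*1/1048 = -7/262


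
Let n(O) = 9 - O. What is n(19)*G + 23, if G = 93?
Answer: -907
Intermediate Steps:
n(19)*G + 23 = (9 - 1*19)*93 + 23 = (9 - 19)*93 + 23 = -10*93 + 23 = -930 + 23 = -907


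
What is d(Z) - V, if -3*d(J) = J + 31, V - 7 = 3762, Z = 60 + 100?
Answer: -11498/3 ≈ -3832.7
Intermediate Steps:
Z = 160
V = 3769 (V = 7 + 3762 = 3769)
d(J) = -31/3 - J/3 (d(J) = -(J + 31)/3 = -(31 + J)/3 = -31/3 - J/3)
d(Z) - V = (-31/3 - ⅓*160) - 1*3769 = (-31/3 - 160/3) - 3769 = -191/3 - 3769 = -11498/3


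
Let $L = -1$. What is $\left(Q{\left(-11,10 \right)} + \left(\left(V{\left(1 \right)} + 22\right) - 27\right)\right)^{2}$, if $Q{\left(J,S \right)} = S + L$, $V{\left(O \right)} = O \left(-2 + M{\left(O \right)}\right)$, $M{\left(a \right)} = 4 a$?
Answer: $36$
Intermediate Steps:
$V{\left(O \right)} = O \left(-2 + 4 O\right)$
$Q{\left(J,S \right)} = -1 + S$ ($Q{\left(J,S \right)} = S - 1 = -1 + S$)
$\left(Q{\left(-11,10 \right)} + \left(\left(V{\left(1 \right)} + 22\right) - 27\right)\right)^{2} = \left(\left(-1 + 10\right) - \left(5 - 2 \left(-1 + 2 \cdot 1\right)\right)\right)^{2} = \left(9 - \left(5 - 2 \left(-1 + 2\right)\right)\right)^{2} = \left(9 - \left(5 - 2\right)\right)^{2} = \left(9 + \left(\left(2 + 22\right) - 27\right)\right)^{2} = \left(9 + \left(24 - 27\right)\right)^{2} = \left(9 - 3\right)^{2} = 6^{2} = 36$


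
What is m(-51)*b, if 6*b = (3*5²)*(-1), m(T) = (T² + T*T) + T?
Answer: -128775/2 ≈ -64388.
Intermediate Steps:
m(T) = T + 2*T² (m(T) = (T² + T²) + T = 2*T² + T = T + 2*T²)
b = -25/2 (b = ((3*5²)*(-1))/6 = ((3*25)*(-1))/6 = (75*(-1))/6 = (⅙)*(-75) = -25/2 ≈ -12.500)
m(-51)*b = -51*(1 + 2*(-51))*(-25/2) = -51*(1 - 102)*(-25/2) = -51*(-101)*(-25/2) = 5151*(-25/2) = -128775/2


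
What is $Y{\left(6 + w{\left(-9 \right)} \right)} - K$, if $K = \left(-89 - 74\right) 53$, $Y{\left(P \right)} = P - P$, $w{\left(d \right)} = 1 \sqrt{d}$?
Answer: $8639$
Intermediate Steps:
$w{\left(d \right)} = \sqrt{d}$
$Y{\left(P \right)} = 0$
$K = -8639$ ($K = \left(-163\right) 53 = -8639$)
$Y{\left(6 + w{\left(-9 \right)} \right)} - K = 0 - -8639 = 0 + 8639 = 8639$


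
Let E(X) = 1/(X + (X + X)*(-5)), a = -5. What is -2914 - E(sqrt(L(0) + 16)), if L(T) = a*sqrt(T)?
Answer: -104903/36 ≈ -2914.0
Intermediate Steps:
L(T) = -5*sqrt(T)
E(X) = -1/(9*X) (E(X) = 1/(X + (2*X)*(-5)) = 1/(X - 10*X) = 1/(-9*X) = -1/(9*X))
-2914 - E(sqrt(L(0) + 16)) = -2914 - (-1)/(9*(sqrt(-5*sqrt(0) + 16))) = -2914 - (-1)/(9*(sqrt(-5*0 + 16))) = -2914 - (-1)/(9*(sqrt(0 + 16))) = -2914 - (-1)/(9*(sqrt(16))) = -2914 - (-1)/(9*4) = -2914 - 1*(-1/36) = -2914 + 1/36 = -104903/36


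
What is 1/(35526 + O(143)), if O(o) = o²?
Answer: 1/55975 ≈ 1.7865e-5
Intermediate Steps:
1/(35526 + O(143)) = 1/(35526 + 143²) = 1/(35526 + 20449) = 1/55975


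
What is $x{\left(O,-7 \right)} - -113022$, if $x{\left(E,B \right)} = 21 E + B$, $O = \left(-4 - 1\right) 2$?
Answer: $112805$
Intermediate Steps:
$O = -10$ ($O = \left(-5\right) 2 = -10$)
$x{\left(E,B \right)} = B + 21 E$
$x{\left(O,-7 \right)} - -113022 = \left(-7 + 21 \left(-10\right)\right) - -113022 = \left(-7 - 210\right) + 113022 = -217 + 113022 = 112805$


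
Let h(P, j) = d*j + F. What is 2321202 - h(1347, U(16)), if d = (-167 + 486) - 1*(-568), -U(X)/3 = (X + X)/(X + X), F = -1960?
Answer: 2325823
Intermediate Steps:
U(X) = -3 (U(X) = -3*(X + X)/(X + X) = -3*2*X/(2*X) = -3*2*X*1/(2*X) = -3*1 = -3)
d = 887 (d = 319 + 568 = 887)
h(P, j) = -1960 + 887*j (h(P, j) = 887*j - 1960 = -1960 + 887*j)
2321202 - h(1347, U(16)) = 2321202 - (-1960 + 887*(-3)) = 2321202 - (-1960 - 2661) = 2321202 - 1*(-4621) = 2321202 + 4621 = 2325823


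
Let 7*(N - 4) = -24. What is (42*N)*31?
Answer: 744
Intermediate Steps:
N = 4/7 (N = 4 + (1/7)*(-24) = 4 - 24/7 = 4/7 ≈ 0.57143)
(42*N)*31 = (42*(4/7))*31 = 24*31 = 744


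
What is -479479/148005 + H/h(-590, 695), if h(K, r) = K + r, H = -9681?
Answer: -19756/207 ≈ -95.440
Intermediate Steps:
-479479/148005 + H/h(-590, 695) = -479479/148005 - 9681/(-590 + 695) = -479479*1/148005 - 9681/105 = -3353/1035 - 9681*1/105 = -3353/1035 - 461/5 = -19756/207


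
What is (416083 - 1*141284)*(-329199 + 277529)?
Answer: -14198864330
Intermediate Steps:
(416083 - 1*141284)*(-329199 + 277529) = (416083 - 141284)*(-51670) = 274799*(-51670) = -14198864330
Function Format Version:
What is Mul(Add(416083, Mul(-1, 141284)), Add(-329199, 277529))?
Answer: -14198864330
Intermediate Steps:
Mul(Add(416083, Mul(-1, 141284)), Add(-329199, 277529)) = Mul(Add(416083, -141284), -51670) = Mul(274799, -51670) = -14198864330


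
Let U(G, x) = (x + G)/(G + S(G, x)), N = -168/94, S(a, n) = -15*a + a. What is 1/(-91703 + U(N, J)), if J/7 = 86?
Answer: -6/550063 ≈ -1.0908e-5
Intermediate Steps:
J = 602 (J = 7*86 = 602)
S(a, n) = -14*a
N = -84/47 (N = -168*1/94 = -84/47 ≈ -1.7872)
U(G, x) = -(G + x)/(13*G) (U(G, x) = (x + G)/(G - 14*G) = (G + x)/((-13*G)) = (G + x)*(-1/(13*G)) = -(G + x)/(13*G))
1/(-91703 + U(N, J)) = 1/(-91703 + (-1*(-84/47) - 1*602)/(13*(-84/47))) = 1/(-91703 + (1/13)*(-47/84)*(84/47 - 602)) = 1/(-91703 + (1/13)*(-47/84)*(-28210/47)) = 1/(-91703 + 155/6) = 1/(-550063/6) = -6/550063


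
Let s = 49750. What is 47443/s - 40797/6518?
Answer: -430104319/81067625 ≈ -5.3055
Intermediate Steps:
47443/s - 40797/6518 = 47443/49750 - 40797/6518 = -430104319/81067625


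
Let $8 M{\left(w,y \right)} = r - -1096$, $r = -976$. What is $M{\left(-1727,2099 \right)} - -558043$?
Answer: $558058$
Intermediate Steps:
$M{\left(w,y \right)} = 15$ ($M{\left(w,y \right)} = \frac{-976 - -1096}{8} = \frac{-976 + 1096}{8} = \frac{1}{8} \cdot 120 = 15$)
$M{\left(-1727,2099 \right)} - -558043 = 15 - -558043 = 15 + 558043 = 558058$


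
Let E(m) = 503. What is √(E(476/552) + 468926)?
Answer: √469429 ≈ 685.15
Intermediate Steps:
√(E(476/552) + 468926) = √(503 + 468926) = √469429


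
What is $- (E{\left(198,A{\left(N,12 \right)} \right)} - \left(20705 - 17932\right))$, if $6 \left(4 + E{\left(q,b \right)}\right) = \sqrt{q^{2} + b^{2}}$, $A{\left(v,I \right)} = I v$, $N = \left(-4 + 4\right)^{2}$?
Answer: $2744$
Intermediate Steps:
$N = 0$ ($N = 0^{2} = 0$)
$E{\left(q,b \right)} = -4 + \frac{\sqrt{b^{2} + q^{2}}}{6}$ ($E{\left(q,b \right)} = -4 + \frac{\sqrt{q^{2} + b^{2}}}{6} = -4 + \frac{\sqrt{b^{2} + q^{2}}}{6}$)
$- (E{\left(198,A{\left(N,12 \right)} \right)} - \left(20705 - 17932\right)) = - (\left(-4 + \frac{\sqrt{\left(12 \cdot 0\right)^{2} + 198^{2}}}{6}\right) - \left(20705 - 17932\right)) = - (\left(-4 + \frac{\sqrt{0^{2} + 39204}}{6}\right) - \left(20705 - 17932\right)) = - (\left(-4 + \frac{\sqrt{0 + 39204}}{6}\right) - 2773) = - (\left(-4 + \frac{\sqrt{39204}}{6}\right) - 2773) = - (\left(-4 + \frac{1}{6} \cdot 198\right) - 2773) = - (\left(-4 + 33\right) - 2773) = - (29 - 2773) = \left(-1\right) \left(-2744\right) = 2744$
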